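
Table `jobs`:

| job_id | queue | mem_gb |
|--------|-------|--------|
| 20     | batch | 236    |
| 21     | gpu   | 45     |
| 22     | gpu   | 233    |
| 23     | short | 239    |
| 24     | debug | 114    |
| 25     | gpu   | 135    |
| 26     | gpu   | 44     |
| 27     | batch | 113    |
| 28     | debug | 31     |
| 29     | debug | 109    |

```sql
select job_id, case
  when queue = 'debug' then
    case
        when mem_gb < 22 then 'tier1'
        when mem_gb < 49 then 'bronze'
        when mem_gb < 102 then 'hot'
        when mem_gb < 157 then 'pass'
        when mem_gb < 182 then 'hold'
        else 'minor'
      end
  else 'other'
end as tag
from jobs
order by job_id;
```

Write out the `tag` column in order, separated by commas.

other, other, other, other, pass, other, other, other, bronze, pass

job_id=20: queue='batch' → outer ELSE → other
job_id=21: queue='gpu' → outer ELSE → other
job_id=22: queue='gpu' → outer ELSE → other
job_id=23: queue='short' → outer ELSE → other
job_id=24: queue='debug' → inner[mem_gb < 157] → pass
job_id=25: queue='gpu' → outer ELSE → other
job_id=26: queue='gpu' → outer ELSE → other
job_id=27: queue='batch' → outer ELSE → other
job_id=28: queue='debug' → inner[mem_gb < 49] → bronze
job_id=29: queue='debug' → inner[mem_gb < 157] → pass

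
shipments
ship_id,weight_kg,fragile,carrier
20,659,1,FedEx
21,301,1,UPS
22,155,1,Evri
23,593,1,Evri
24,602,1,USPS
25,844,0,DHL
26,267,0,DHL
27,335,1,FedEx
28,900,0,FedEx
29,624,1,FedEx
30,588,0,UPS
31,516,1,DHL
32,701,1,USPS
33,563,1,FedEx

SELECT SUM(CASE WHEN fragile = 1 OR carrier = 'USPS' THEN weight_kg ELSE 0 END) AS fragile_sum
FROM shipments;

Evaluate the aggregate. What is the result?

ship_id=20: ✓ → 659
ship_id=21: ✓ → 301
ship_id=22: ✓ → 155
ship_id=23: ✓ → 593
ship_id=24: ✓ → 602
ship_id=25: ✗
ship_id=26: ✗
ship_id=27: ✓ → 335
ship_id=28: ✗
ship_id=29: ✓ → 624
ship_id=30: ✗
ship_id=31: ✓ → 516
ship_id=32: ✓ → 701
ship_id=33: ✓ → 563
fragile_sum = 659 + 301 + 155 + 593 + 602 + 335 + 624 + 516 + 701 + 563 = 5049

5049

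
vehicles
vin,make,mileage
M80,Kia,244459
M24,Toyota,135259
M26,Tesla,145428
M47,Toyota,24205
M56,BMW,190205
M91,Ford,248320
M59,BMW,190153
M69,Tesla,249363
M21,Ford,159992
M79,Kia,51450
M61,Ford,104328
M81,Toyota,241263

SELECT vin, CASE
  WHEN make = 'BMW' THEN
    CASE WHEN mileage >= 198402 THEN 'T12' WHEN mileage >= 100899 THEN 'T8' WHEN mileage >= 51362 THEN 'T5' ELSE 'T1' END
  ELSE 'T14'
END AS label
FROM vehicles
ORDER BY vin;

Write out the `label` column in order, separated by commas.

T14, T14, T14, T14, T8, T8, T14, T14, T14, T14, T14, T14

vin=M21: make='Ford' → outer ELSE → T14
vin=M24: make='Toyota' → outer ELSE → T14
vin=M26: make='Tesla' → outer ELSE → T14
vin=M47: make='Toyota' → outer ELSE → T14
vin=M56: make='BMW' → inner[mileage >= 100899] → T8
vin=M59: make='BMW' → inner[mileage >= 100899] → T8
vin=M61: make='Ford' → outer ELSE → T14
vin=M69: make='Tesla' → outer ELSE → T14
vin=M79: make='Kia' → outer ELSE → T14
vin=M80: make='Kia' → outer ELSE → T14
vin=M81: make='Toyota' → outer ELSE → T14
vin=M91: make='Ford' → outer ELSE → T14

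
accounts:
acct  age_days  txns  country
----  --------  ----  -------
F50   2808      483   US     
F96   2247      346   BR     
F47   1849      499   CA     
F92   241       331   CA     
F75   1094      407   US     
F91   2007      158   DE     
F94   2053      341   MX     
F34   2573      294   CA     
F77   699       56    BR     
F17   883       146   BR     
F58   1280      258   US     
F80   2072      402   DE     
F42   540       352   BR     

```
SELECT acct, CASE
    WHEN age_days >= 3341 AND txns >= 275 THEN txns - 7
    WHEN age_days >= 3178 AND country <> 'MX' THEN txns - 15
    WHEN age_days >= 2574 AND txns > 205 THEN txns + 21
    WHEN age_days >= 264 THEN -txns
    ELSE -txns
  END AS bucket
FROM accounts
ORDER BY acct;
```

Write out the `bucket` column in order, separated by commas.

acct=F17: age_days >= 264 → -146
acct=F34: age_days >= 264 → -294
acct=F42: age_days >= 264 → -352
acct=F47: age_days >= 264 → -499
acct=F50: age_days >= 2574 AND txns > 205 → 504
acct=F58: age_days >= 264 → -258
acct=F75: age_days >= 264 → -407
acct=F77: age_days >= 264 → -56
acct=F80: age_days >= 264 → -402
acct=F91: age_days >= 264 → -158
acct=F92: ELSE → -331
acct=F94: age_days >= 264 → -341
acct=F96: age_days >= 264 → -346

-146, -294, -352, -499, 504, -258, -407, -56, -402, -158, -331, -341, -346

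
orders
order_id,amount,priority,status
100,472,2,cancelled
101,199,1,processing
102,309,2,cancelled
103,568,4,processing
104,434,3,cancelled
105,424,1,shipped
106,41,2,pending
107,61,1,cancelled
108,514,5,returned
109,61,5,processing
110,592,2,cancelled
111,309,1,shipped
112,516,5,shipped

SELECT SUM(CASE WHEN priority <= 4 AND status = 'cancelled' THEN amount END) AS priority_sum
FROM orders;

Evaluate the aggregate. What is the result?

1868

order_id=100: ✓ → 472
order_id=101: ✗
order_id=102: ✓ → 309
order_id=103: ✗
order_id=104: ✓ → 434
order_id=105: ✗
order_id=106: ✗
order_id=107: ✓ → 61
order_id=108: ✗
order_id=109: ✗
order_id=110: ✓ → 592
order_id=111: ✗
order_id=112: ✗
priority_sum = 472 + 309 + 434 + 61 + 592 = 1868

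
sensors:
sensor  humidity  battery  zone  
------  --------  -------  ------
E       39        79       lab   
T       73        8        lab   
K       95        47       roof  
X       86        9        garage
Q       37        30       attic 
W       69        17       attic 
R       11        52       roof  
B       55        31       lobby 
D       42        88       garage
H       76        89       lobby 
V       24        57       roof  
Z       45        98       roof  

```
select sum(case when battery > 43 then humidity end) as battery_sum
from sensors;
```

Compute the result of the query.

332

sensor=E: ✓ → 39
sensor=T: ✗
sensor=K: ✓ → 95
sensor=X: ✗
sensor=Q: ✗
sensor=W: ✗
sensor=R: ✓ → 11
sensor=B: ✗
sensor=D: ✓ → 42
sensor=H: ✓ → 76
sensor=V: ✓ → 24
sensor=Z: ✓ → 45
battery_sum = 39 + 95 + 11 + 42 + 76 + 24 + 45 = 332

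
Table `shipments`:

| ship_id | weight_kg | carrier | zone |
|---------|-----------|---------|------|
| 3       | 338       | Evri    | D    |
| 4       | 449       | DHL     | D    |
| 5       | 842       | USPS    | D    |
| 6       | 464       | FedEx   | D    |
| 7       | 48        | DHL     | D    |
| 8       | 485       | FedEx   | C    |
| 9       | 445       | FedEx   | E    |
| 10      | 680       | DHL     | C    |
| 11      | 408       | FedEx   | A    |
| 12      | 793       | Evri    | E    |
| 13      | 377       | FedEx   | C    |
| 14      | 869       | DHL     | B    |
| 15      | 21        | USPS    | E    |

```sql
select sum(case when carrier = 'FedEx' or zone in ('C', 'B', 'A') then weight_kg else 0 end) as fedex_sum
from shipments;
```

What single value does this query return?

ship_id=3: ✗
ship_id=4: ✗
ship_id=5: ✗
ship_id=6: ✓ → 464
ship_id=7: ✗
ship_id=8: ✓ → 485
ship_id=9: ✓ → 445
ship_id=10: ✓ → 680
ship_id=11: ✓ → 408
ship_id=12: ✗
ship_id=13: ✓ → 377
ship_id=14: ✓ → 869
ship_id=15: ✗
fedex_sum = 464 + 485 + 445 + 680 + 408 + 377 + 869 = 3728

3728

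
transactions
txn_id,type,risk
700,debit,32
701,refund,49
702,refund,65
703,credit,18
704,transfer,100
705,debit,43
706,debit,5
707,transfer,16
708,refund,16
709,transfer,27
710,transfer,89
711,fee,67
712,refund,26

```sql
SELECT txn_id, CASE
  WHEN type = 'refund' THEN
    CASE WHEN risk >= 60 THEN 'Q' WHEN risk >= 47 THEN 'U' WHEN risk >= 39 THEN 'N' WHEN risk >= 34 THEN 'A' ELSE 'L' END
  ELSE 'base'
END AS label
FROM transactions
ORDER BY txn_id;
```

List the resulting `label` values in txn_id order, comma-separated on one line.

base, U, Q, base, base, base, base, base, L, base, base, base, L

txn_id=700: type='debit' → outer ELSE → base
txn_id=701: type='refund' → inner[risk >= 47] → U
txn_id=702: type='refund' → inner[risk >= 60] → Q
txn_id=703: type='credit' → outer ELSE → base
txn_id=704: type='transfer' → outer ELSE → base
txn_id=705: type='debit' → outer ELSE → base
txn_id=706: type='debit' → outer ELSE → base
txn_id=707: type='transfer' → outer ELSE → base
txn_id=708: type='refund' → inner[ELSE] → L
txn_id=709: type='transfer' → outer ELSE → base
txn_id=710: type='transfer' → outer ELSE → base
txn_id=711: type='fee' → outer ELSE → base
txn_id=712: type='refund' → inner[ELSE] → L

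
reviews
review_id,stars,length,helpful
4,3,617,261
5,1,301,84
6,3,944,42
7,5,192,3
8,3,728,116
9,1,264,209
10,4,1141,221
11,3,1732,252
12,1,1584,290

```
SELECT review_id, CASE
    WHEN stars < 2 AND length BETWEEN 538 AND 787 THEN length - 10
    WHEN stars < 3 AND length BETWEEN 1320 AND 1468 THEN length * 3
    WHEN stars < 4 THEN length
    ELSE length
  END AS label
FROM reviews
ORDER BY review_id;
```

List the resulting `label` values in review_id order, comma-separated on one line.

review_id=4: stars < 4 → 617
review_id=5: stars < 4 → 301
review_id=6: stars < 4 → 944
review_id=7: ELSE → 192
review_id=8: stars < 4 → 728
review_id=9: stars < 4 → 264
review_id=10: ELSE → 1141
review_id=11: stars < 4 → 1732
review_id=12: stars < 4 → 1584

617, 301, 944, 192, 728, 264, 1141, 1732, 1584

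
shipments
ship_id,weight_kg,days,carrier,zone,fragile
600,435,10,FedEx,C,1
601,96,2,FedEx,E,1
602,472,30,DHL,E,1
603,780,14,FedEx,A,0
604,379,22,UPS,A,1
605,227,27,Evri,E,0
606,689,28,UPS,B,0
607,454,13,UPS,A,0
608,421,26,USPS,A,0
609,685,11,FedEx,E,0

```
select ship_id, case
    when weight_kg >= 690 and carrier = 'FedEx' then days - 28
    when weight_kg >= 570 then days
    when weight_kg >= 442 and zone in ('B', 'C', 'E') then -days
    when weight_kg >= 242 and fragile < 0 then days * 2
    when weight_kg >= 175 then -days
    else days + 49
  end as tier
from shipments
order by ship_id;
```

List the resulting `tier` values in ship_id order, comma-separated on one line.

ship_id=600: weight_kg >= 175 → -10
ship_id=601: ELSE → 51
ship_id=602: weight_kg >= 442 and zone in ('B', 'C', 'E') → -30
ship_id=603: weight_kg >= 690 and carrier = 'FedEx' → -14
ship_id=604: weight_kg >= 175 → -22
ship_id=605: weight_kg >= 175 → -27
ship_id=606: weight_kg >= 570 → 28
ship_id=607: weight_kg >= 175 → -13
ship_id=608: weight_kg >= 175 → -26
ship_id=609: weight_kg >= 570 → 11

-10, 51, -30, -14, -22, -27, 28, -13, -26, 11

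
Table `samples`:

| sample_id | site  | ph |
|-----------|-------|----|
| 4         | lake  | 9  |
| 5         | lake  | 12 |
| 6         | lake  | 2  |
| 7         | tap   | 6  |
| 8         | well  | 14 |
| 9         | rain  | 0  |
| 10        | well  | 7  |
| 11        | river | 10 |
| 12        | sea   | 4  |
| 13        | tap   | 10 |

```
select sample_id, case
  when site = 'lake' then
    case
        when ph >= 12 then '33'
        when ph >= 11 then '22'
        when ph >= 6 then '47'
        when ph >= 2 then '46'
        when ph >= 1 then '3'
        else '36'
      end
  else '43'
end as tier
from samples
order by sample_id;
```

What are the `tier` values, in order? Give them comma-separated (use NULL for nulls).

47, 33, 46, 43, 43, 43, 43, 43, 43, 43

sample_id=4: site='lake' → inner[ph >= 6] → 47
sample_id=5: site='lake' → inner[ph >= 12] → 33
sample_id=6: site='lake' → inner[ph >= 2] → 46
sample_id=7: site='tap' → outer ELSE → 43
sample_id=8: site='well' → outer ELSE → 43
sample_id=9: site='rain' → outer ELSE → 43
sample_id=10: site='well' → outer ELSE → 43
sample_id=11: site='river' → outer ELSE → 43
sample_id=12: site='sea' → outer ELSE → 43
sample_id=13: site='tap' → outer ELSE → 43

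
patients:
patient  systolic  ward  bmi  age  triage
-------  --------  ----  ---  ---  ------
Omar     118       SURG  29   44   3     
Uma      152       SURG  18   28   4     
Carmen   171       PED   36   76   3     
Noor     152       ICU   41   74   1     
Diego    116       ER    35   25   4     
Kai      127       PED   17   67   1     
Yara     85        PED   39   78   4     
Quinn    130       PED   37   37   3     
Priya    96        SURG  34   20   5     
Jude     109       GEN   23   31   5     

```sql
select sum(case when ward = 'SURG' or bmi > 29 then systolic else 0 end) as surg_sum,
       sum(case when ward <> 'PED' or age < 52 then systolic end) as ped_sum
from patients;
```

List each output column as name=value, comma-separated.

[surg_sum: ward = 'SURG' or bmi > 29]
patient=Omar: ✓ → 118
patient=Uma: ✓ → 152
patient=Carmen: ✓ → 171
patient=Noor: ✓ → 152
patient=Diego: ✓ → 116
patient=Kai: ✗
patient=Yara: ✓ → 85
patient=Quinn: ✓ → 130
patient=Priya: ✓ → 96
patient=Jude: ✗
surg_sum = 118 + 152 + 171 + 152 + 116 + 85 + 130 + 96 = 1020
—
[ped_sum: ward <> 'PED' or age < 52]
patient=Omar: ✓ → 118
patient=Uma: ✓ → 152
patient=Carmen: ✗
patient=Noor: ✓ → 152
patient=Diego: ✓ → 116
patient=Kai: ✗
patient=Yara: ✗
patient=Quinn: ✓ → 130
patient=Priya: ✓ → 96
patient=Jude: ✓ → 109
ped_sum = 118 + 152 + 152 + 116 + 130 + 96 + 109 = 873

surg_sum=1020, ped_sum=873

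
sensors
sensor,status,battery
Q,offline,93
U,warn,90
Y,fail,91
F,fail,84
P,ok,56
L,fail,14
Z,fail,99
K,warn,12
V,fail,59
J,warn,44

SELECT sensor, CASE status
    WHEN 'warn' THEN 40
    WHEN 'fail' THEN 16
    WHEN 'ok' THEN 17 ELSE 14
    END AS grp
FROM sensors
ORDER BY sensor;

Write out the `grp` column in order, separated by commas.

16, 40, 40, 16, 17, 14, 40, 16, 16, 16

sensor=F: status='fail' → 16
sensor=J: status='warn' → 40
sensor=K: status='warn' → 40
sensor=L: status='fail' → 16
sensor=P: status='ok' → 17
sensor=Q: ELSE → 14
sensor=U: status='warn' → 40
sensor=V: status='fail' → 16
sensor=Y: status='fail' → 16
sensor=Z: status='fail' → 16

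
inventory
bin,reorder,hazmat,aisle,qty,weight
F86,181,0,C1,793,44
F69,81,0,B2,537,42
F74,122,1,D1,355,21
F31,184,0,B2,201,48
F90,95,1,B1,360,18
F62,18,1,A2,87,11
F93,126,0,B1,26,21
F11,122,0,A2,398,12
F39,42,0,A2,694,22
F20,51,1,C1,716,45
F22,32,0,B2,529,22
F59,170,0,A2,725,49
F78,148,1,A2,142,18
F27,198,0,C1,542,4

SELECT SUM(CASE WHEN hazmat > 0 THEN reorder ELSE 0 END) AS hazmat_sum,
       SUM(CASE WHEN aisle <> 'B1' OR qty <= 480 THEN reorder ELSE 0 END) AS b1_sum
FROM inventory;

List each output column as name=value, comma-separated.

[hazmat_sum: hazmat > 0]
bin=F86: ✗
bin=F69: ✗
bin=F74: ✓ → 122
bin=F31: ✗
bin=F90: ✓ → 95
bin=F62: ✓ → 18
bin=F93: ✗
bin=F11: ✗
bin=F39: ✗
bin=F20: ✓ → 51
bin=F22: ✗
bin=F59: ✗
bin=F78: ✓ → 148
bin=F27: ✗
hazmat_sum = 122 + 95 + 18 + 51 + 148 = 434
—
[b1_sum: aisle <> 'B1' OR qty <= 480]
bin=F86: ✓ → 181
bin=F69: ✓ → 81
bin=F74: ✓ → 122
bin=F31: ✓ → 184
bin=F90: ✓ → 95
bin=F62: ✓ → 18
bin=F93: ✓ → 126
bin=F11: ✓ → 122
bin=F39: ✓ → 42
bin=F20: ✓ → 51
bin=F22: ✓ → 32
bin=F59: ✓ → 170
bin=F78: ✓ → 148
bin=F27: ✓ → 198
b1_sum = 181 + 81 + 122 + 184 + 95 + 18 + 126 + 122 + 42 + 51 + 32 + 170 + 148 + 198 = 1570

hazmat_sum=434, b1_sum=1570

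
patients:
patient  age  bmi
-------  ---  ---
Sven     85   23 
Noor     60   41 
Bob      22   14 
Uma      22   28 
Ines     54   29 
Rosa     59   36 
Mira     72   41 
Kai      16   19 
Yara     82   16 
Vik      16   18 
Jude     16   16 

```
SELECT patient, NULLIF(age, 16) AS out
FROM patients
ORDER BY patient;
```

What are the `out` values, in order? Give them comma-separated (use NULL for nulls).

patient=Bob: age=22 vs 16: differ → 22
patient=Ines: age=54 vs 16: differ → 54
patient=Jude: age=16 vs 16: equal → NULL
patient=Kai: age=16 vs 16: equal → NULL
patient=Mira: age=72 vs 16: differ → 72
patient=Noor: age=60 vs 16: differ → 60
patient=Rosa: age=59 vs 16: differ → 59
patient=Sven: age=85 vs 16: differ → 85
patient=Uma: age=22 vs 16: differ → 22
patient=Vik: age=16 vs 16: equal → NULL
patient=Yara: age=82 vs 16: differ → 82

22, 54, NULL, NULL, 72, 60, 59, 85, 22, NULL, 82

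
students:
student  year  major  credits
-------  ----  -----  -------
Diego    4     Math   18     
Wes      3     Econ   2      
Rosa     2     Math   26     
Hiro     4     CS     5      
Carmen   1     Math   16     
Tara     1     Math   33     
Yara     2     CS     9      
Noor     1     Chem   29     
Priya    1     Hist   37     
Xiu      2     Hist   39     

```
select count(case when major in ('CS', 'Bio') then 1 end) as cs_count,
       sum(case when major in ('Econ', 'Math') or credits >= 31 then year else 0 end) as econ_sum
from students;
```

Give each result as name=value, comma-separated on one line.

[cs_count: major in ('CS', 'Bio')]
student=Diego: ✗
student=Wes: ✗
student=Rosa: ✗
student=Hiro: ✓ → 1
student=Carmen: ✗
student=Tara: ✗
student=Yara: ✓ → 1
student=Noor: ✗
student=Priya: ✗
student=Xiu: ✗
cs_count = COUNT(1, 1) = 2
—
[econ_sum: major in ('Econ', 'Math') or credits >= 31]
student=Diego: ✓ → 4
student=Wes: ✓ → 3
student=Rosa: ✓ → 2
student=Hiro: ✗
student=Carmen: ✓ → 1
student=Tara: ✓ → 1
student=Yara: ✗
student=Noor: ✗
student=Priya: ✓ → 1
student=Xiu: ✓ → 2
econ_sum = 4 + 3 + 2 + 1 + 1 + 1 + 2 = 14

cs_count=2, econ_sum=14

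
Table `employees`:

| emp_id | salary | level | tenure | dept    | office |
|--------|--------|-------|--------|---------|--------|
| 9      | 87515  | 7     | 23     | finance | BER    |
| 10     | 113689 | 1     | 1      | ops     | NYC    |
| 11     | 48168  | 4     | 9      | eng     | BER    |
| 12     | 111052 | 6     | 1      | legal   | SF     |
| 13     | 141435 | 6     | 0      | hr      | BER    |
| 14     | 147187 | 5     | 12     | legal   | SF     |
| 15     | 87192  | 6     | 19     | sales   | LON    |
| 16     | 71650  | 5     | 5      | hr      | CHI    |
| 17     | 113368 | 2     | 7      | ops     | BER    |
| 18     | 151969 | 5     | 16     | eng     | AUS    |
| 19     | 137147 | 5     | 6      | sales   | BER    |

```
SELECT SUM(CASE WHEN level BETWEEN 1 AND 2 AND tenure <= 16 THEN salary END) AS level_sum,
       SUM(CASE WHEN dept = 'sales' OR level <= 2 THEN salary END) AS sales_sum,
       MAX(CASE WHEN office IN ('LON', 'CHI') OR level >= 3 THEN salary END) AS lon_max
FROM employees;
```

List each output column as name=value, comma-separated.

[level_sum: level BETWEEN 1 AND 2 AND tenure <= 16]
emp_id=9: ✗
emp_id=10: ✓ → 113689
emp_id=11: ✗
emp_id=12: ✗
emp_id=13: ✗
emp_id=14: ✗
emp_id=15: ✗
emp_id=16: ✗
emp_id=17: ✓ → 113368
emp_id=18: ✗
emp_id=19: ✗
level_sum = 113689 + 113368 = 227057
—
[sales_sum: dept = 'sales' OR level <= 2]
emp_id=9: ✗
emp_id=10: ✓ → 113689
emp_id=11: ✗
emp_id=12: ✗
emp_id=13: ✗
emp_id=14: ✗
emp_id=15: ✓ → 87192
emp_id=16: ✗
emp_id=17: ✓ → 113368
emp_id=18: ✗
emp_id=19: ✓ → 137147
sales_sum = 113689 + 87192 + 113368 + 137147 = 451396
—
[lon_max: office IN ('LON', 'CHI') OR level >= 3]
emp_id=9: ✓ → 87515
emp_id=10: ✗
emp_id=11: ✓ → 48168
emp_id=12: ✓ → 111052
emp_id=13: ✓ → 141435
emp_id=14: ✓ → 147187
emp_id=15: ✓ → 87192
emp_id=16: ✓ → 71650
emp_id=17: ✗
emp_id=18: ✓ → 151969
emp_id=19: ✓ → 137147
lon_max = MAX(87515, 48168, 111052, 141435, 147187, 87192, 71650, 151969, 137147) = 151969

level_sum=227057, sales_sum=451396, lon_max=151969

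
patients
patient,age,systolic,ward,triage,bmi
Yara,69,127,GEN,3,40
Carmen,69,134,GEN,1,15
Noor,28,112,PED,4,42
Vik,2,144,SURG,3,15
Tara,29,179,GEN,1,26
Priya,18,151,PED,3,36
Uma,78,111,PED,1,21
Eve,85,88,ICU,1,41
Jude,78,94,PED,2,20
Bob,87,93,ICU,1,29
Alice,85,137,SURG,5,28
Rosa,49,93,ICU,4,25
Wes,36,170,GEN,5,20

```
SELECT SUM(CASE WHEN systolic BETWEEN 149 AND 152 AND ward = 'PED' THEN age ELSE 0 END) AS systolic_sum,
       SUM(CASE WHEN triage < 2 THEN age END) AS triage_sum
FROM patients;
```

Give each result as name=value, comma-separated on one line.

[systolic_sum: systolic BETWEEN 149 AND 152 AND ward = 'PED']
patient=Yara: ✗
patient=Carmen: ✗
patient=Noor: ✗
patient=Vik: ✗
patient=Tara: ✗
patient=Priya: ✓ → 18
patient=Uma: ✗
patient=Eve: ✗
patient=Jude: ✗
patient=Bob: ✗
patient=Alice: ✗
patient=Rosa: ✗
patient=Wes: ✗
systolic_sum = 18
—
[triage_sum: triage < 2]
patient=Yara: ✗
patient=Carmen: ✓ → 69
patient=Noor: ✗
patient=Vik: ✗
patient=Tara: ✓ → 29
patient=Priya: ✗
patient=Uma: ✓ → 78
patient=Eve: ✓ → 85
patient=Jude: ✗
patient=Bob: ✓ → 87
patient=Alice: ✗
patient=Rosa: ✗
patient=Wes: ✗
triage_sum = 69 + 29 + 78 + 85 + 87 = 348

systolic_sum=18, triage_sum=348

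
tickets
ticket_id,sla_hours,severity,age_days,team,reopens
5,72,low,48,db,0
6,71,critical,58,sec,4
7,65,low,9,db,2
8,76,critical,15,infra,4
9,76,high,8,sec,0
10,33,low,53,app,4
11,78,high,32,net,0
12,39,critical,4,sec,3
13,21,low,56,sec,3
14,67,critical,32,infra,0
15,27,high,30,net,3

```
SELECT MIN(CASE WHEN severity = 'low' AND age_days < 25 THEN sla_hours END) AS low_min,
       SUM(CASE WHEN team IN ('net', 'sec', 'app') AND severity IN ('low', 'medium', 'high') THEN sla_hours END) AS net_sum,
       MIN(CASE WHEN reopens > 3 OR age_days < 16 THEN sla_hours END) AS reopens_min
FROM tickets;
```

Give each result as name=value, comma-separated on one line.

low_min=65, net_sum=235, reopens_min=33

[low_min: severity = 'low' AND age_days < 25]
ticket_id=5: ✗
ticket_id=6: ✗
ticket_id=7: ✓ → 65
ticket_id=8: ✗
ticket_id=9: ✗
ticket_id=10: ✗
ticket_id=11: ✗
ticket_id=12: ✗
ticket_id=13: ✗
ticket_id=14: ✗
ticket_id=15: ✗
low_min = MIN(65) = 65
—
[net_sum: team IN ('net', 'sec', 'app') AND severity IN ('low', 'medium', 'high')]
ticket_id=5: ✗
ticket_id=6: ✗
ticket_id=7: ✗
ticket_id=8: ✗
ticket_id=9: ✓ → 76
ticket_id=10: ✓ → 33
ticket_id=11: ✓ → 78
ticket_id=12: ✗
ticket_id=13: ✓ → 21
ticket_id=14: ✗
ticket_id=15: ✓ → 27
net_sum = 76 + 33 + 78 + 21 + 27 = 235
—
[reopens_min: reopens > 3 OR age_days < 16]
ticket_id=5: ✗
ticket_id=6: ✓ → 71
ticket_id=7: ✓ → 65
ticket_id=8: ✓ → 76
ticket_id=9: ✓ → 76
ticket_id=10: ✓ → 33
ticket_id=11: ✗
ticket_id=12: ✓ → 39
ticket_id=13: ✗
ticket_id=14: ✗
ticket_id=15: ✗
reopens_min = MIN(71, 65, 76, 76, 33, 39) = 33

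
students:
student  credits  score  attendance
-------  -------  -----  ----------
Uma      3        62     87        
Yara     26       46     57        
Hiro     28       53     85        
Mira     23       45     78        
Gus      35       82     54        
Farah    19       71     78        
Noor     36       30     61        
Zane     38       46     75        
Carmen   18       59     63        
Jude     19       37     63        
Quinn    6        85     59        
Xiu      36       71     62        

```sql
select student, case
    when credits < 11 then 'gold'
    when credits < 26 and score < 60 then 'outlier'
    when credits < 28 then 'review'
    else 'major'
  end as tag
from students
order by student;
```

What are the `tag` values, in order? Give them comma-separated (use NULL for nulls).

student=Carmen: credits < 26 and score < 60 → outlier
student=Farah: credits < 28 → review
student=Gus: ELSE → major
student=Hiro: ELSE → major
student=Jude: credits < 26 and score < 60 → outlier
student=Mira: credits < 26 and score < 60 → outlier
student=Noor: ELSE → major
student=Quinn: credits < 11 → gold
student=Uma: credits < 11 → gold
student=Xiu: ELSE → major
student=Yara: credits < 28 → review
student=Zane: ELSE → major

outlier, review, major, major, outlier, outlier, major, gold, gold, major, review, major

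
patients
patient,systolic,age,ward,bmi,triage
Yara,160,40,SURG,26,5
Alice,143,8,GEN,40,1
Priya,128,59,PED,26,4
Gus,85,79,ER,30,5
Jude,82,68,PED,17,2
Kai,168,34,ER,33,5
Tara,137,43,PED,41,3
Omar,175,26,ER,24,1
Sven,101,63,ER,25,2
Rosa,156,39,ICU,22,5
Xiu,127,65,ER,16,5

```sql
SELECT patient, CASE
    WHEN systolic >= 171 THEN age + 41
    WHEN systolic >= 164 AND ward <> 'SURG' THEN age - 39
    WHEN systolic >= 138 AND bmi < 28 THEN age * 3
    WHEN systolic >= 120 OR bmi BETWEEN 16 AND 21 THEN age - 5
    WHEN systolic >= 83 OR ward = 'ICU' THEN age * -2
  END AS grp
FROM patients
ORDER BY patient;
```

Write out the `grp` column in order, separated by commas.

patient=Alice: systolic >= 120 OR bmi BETWEEN 16 AND 21 → 3
patient=Gus: systolic >= 83 OR ward = 'ICU' → -158
patient=Jude: systolic >= 120 OR bmi BETWEEN 16 AND 21 → 63
patient=Kai: systolic >= 164 AND ward <> 'SURG' → -5
patient=Omar: systolic >= 171 → 67
patient=Priya: systolic >= 120 OR bmi BETWEEN 16 AND 21 → 54
patient=Rosa: systolic >= 138 AND bmi < 28 → 117
patient=Sven: systolic >= 83 OR ward = 'ICU' → -126
patient=Tara: systolic >= 120 OR bmi BETWEEN 16 AND 21 → 38
patient=Xiu: systolic >= 120 OR bmi BETWEEN 16 AND 21 → 60
patient=Yara: systolic >= 138 AND bmi < 28 → 120

3, -158, 63, -5, 67, 54, 117, -126, 38, 60, 120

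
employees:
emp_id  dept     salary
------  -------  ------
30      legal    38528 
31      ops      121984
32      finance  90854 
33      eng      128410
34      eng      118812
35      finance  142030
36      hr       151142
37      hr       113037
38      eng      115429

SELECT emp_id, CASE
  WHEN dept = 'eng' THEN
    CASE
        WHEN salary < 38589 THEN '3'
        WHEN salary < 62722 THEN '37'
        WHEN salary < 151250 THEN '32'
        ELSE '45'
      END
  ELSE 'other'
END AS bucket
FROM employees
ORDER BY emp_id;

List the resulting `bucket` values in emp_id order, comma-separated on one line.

other, other, other, 32, 32, other, other, other, 32

emp_id=30: dept='legal' → outer ELSE → other
emp_id=31: dept='ops' → outer ELSE → other
emp_id=32: dept='finance' → outer ELSE → other
emp_id=33: dept='eng' → inner[salary < 151250] → 32
emp_id=34: dept='eng' → inner[salary < 151250] → 32
emp_id=35: dept='finance' → outer ELSE → other
emp_id=36: dept='hr' → outer ELSE → other
emp_id=37: dept='hr' → outer ELSE → other
emp_id=38: dept='eng' → inner[salary < 151250] → 32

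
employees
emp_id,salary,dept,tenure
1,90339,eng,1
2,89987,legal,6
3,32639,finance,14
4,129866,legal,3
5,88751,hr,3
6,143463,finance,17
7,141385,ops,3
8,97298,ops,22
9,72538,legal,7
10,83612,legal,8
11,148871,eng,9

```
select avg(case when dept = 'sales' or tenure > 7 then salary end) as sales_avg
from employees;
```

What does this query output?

emp_id=1: ✗
emp_id=2: ✗
emp_id=3: ✓ → 32639
emp_id=4: ✗
emp_id=5: ✗
emp_id=6: ✓ → 143463
emp_id=7: ✗
emp_id=8: ✓ → 97298
emp_id=9: ✗
emp_id=10: ✓ → 83612
emp_id=11: ✓ → 148871
sales_avg = (32639 + 143463 + 97298 + 83612 + 148871) / 5 = 101176.6

101176.6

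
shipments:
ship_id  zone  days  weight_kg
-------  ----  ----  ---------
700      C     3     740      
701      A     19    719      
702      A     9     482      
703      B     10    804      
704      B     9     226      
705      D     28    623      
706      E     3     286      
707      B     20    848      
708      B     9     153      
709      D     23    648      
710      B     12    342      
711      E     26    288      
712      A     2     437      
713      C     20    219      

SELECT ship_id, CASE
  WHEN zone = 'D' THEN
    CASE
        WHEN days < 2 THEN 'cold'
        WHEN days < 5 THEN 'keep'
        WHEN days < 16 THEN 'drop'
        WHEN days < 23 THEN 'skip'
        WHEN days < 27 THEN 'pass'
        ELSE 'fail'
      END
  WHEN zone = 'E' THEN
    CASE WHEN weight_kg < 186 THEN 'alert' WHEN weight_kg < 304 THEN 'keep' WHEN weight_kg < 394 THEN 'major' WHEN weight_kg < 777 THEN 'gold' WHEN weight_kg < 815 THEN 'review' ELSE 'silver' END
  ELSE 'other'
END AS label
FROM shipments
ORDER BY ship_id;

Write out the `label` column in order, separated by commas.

ship_id=700: zone='C' → outer ELSE → other
ship_id=701: zone='A' → outer ELSE → other
ship_id=702: zone='A' → outer ELSE → other
ship_id=703: zone='B' → outer ELSE → other
ship_id=704: zone='B' → outer ELSE → other
ship_id=705: zone='D' → inner[ELSE] → fail
ship_id=706: zone='E' → inner[weight_kg < 304] → keep
ship_id=707: zone='B' → outer ELSE → other
ship_id=708: zone='B' → outer ELSE → other
ship_id=709: zone='D' → inner[days < 27] → pass
ship_id=710: zone='B' → outer ELSE → other
ship_id=711: zone='E' → inner[weight_kg < 304] → keep
ship_id=712: zone='A' → outer ELSE → other
ship_id=713: zone='C' → outer ELSE → other

other, other, other, other, other, fail, keep, other, other, pass, other, keep, other, other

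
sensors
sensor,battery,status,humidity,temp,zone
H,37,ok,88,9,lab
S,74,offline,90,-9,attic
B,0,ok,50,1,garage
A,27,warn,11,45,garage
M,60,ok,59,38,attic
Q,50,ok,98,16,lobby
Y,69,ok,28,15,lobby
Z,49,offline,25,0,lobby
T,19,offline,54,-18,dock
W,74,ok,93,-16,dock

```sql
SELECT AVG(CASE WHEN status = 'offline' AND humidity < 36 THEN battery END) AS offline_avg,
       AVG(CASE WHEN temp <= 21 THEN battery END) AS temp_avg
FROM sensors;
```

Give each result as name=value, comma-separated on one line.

[offline_avg: status = 'offline' AND humidity < 36]
sensor=H: ✗
sensor=S: ✗
sensor=B: ✗
sensor=A: ✗
sensor=M: ✗
sensor=Q: ✗
sensor=Y: ✗
sensor=Z: ✓ → 49
sensor=T: ✗
sensor=W: ✗
offline_avg = 49
—
[temp_avg: temp <= 21]
sensor=H: ✓ → 37
sensor=S: ✓ → 74
sensor=B: ✓ → 0
sensor=A: ✗
sensor=M: ✗
sensor=Q: ✓ → 50
sensor=Y: ✓ → 69
sensor=Z: ✓ → 49
sensor=T: ✓ → 19
sensor=W: ✓ → 74
temp_avg = (37 + 74 + 0 + 50 + 69 + 49 + 19 + 74) / 8 = 46.5

offline_avg=49, temp_avg=46.5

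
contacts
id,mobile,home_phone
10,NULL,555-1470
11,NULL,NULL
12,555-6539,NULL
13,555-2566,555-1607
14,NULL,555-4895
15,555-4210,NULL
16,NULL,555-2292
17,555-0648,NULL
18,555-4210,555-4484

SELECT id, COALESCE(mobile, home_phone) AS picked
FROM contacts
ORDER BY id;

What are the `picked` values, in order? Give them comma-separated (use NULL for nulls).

555-1470, NULL, 555-6539, 555-2566, 555-4895, 555-4210, 555-2292, 555-0648, 555-4210

id=10: mobile=NULL, home_phone=555-1470 → 555-1470
id=11: mobile=NULL, home_phone=NULL (all NULL) → NULL
id=12: mobile=555-6539 → 555-6539
id=13: mobile=555-2566 → 555-2566
id=14: mobile=NULL, home_phone=555-4895 → 555-4895
id=15: mobile=555-4210 → 555-4210
id=16: mobile=NULL, home_phone=555-2292 → 555-2292
id=17: mobile=555-0648 → 555-0648
id=18: mobile=555-4210 → 555-4210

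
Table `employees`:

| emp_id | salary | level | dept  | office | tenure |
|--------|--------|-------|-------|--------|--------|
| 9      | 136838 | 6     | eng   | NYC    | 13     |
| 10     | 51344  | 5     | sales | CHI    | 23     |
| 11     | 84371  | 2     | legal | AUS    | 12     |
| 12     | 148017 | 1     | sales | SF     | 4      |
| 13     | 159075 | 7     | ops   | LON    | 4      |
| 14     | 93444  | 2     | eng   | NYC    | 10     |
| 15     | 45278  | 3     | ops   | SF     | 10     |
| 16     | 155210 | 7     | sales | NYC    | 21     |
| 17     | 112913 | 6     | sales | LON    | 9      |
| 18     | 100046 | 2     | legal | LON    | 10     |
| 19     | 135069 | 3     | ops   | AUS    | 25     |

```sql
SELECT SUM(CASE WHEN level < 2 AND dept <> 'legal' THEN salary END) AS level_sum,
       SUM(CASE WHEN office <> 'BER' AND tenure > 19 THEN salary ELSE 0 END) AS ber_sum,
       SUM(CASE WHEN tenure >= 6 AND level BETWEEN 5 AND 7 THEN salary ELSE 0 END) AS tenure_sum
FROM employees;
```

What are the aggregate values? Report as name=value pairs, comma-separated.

[level_sum: level < 2 AND dept <> 'legal']
emp_id=9: ✗
emp_id=10: ✗
emp_id=11: ✗
emp_id=12: ✓ → 148017
emp_id=13: ✗
emp_id=14: ✗
emp_id=15: ✗
emp_id=16: ✗
emp_id=17: ✗
emp_id=18: ✗
emp_id=19: ✗
level_sum = 148017
—
[ber_sum: office <> 'BER' AND tenure > 19]
emp_id=9: ✗
emp_id=10: ✓ → 51344
emp_id=11: ✗
emp_id=12: ✗
emp_id=13: ✗
emp_id=14: ✗
emp_id=15: ✗
emp_id=16: ✓ → 155210
emp_id=17: ✗
emp_id=18: ✗
emp_id=19: ✓ → 135069
ber_sum = 51344 + 155210 + 135069 = 341623
—
[tenure_sum: tenure >= 6 AND level BETWEEN 5 AND 7]
emp_id=9: ✓ → 136838
emp_id=10: ✓ → 51344
emp_id=11: ✗
emp_id=12: ✗
emp_id=13: ✗
emp_id=14: ✗
emp_id=15: ✗
emp_id=16: ✓ → 155210
emp_id=17: ✓ → 112913
emp_id=18: ✗
emp_id=19: ✗
tenure_sum = 136838 + 51344 + 155210 + 112913 = 456305

level_sum=148017, ber_sum=341623, tenure_sum=456305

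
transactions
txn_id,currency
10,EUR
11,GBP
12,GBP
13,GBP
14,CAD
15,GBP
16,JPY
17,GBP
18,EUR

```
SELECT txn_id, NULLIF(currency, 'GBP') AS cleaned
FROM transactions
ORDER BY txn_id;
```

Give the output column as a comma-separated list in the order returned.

txn_id=10: currency=EUR vs GBP: differ → EUR
txn_id=11: currency=GBP vs GBP: equal → NULL
txn_id=12: currency=GBP vs GBP: equal → NULL
txn_id=13: currency=GBP vs GBP: equal → NULL
txn_id=14: currency=CAD vs GBP: differ → CAD
txn_id=15: currency=GBP vs GBP: equal → NULL
txn_id=16: currency=JPY vs GBP: differ → JPY
txn_id=17: currency=GBP vs GBP: equal → NULL
txn_id=18: currency=EUR vs GBP: differ → EUR

EUR, NULL, NULL, NULL, CAD, NULL, JPY, NULL, EUR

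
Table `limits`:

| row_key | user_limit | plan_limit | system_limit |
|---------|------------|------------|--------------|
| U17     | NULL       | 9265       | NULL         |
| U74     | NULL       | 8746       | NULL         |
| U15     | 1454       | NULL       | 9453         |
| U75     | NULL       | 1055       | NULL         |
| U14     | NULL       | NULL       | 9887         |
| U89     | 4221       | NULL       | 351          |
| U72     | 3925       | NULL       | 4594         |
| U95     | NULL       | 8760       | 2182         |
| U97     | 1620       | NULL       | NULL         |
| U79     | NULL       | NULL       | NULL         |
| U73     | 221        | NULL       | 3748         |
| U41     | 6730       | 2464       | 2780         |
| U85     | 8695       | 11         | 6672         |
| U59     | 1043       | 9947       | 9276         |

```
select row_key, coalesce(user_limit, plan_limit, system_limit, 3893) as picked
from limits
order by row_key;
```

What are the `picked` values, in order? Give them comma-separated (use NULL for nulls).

row_key=U14: user_limit=NULL, plan_limit=NULL, system_limit=9887 → 9887
row_key=U15: user_limit=1454 → 1454
row_key=U17: user_limit=NULL, plan_limit=9265 → 9265
row_key=U41: user_limit=6730 → 6730
row_key=U59: user_limit=1043 → 1043
row_key=U72: user_limit=3925 → 3925
row_key=U73: user_limit=221 → 221
row_key=U74: user_limit=NULL, plan_limit=8746 → 8746
row_key=U75: user_limit=NULL, plan_limit=1055 → 1055
row_key=U79: user_limit=NULL, plan_limit=NULL, system_limit=NULL, → literal 3893 → 3893
row_key=U85: user_limit=8695 → 8695
row_key=U89: user_limit=4221 → 4221
row_key=U95: user_limit=NULL, plan_limit=8760 → 8760
row_key=U97: user_limit=1620 → 1620

9887, 1454, 9265, 6730, 1043, 3925, 221, 8746, 1055, 3893, 8695, 4221, 8760, 1620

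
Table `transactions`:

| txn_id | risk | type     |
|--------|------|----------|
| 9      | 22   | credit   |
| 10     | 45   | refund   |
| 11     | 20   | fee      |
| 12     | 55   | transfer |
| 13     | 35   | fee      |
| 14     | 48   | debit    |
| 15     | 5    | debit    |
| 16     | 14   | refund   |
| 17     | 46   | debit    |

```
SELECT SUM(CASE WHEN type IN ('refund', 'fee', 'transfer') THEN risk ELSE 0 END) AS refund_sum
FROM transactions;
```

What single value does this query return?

txn_id=9: ✗
txn_id=10: ✓ → 45
txn_id=11: ✓ → 20
txn_id=12: ✓ → 55
txn_id=13: ✓ → 35
txn_id=14: ✗
txn_id=15: ✗
txn_id=16: ✓ → 14
txn_id=17: ✗
refund_sum = 45 + 20 + 55 + 35 + 14 = 169

169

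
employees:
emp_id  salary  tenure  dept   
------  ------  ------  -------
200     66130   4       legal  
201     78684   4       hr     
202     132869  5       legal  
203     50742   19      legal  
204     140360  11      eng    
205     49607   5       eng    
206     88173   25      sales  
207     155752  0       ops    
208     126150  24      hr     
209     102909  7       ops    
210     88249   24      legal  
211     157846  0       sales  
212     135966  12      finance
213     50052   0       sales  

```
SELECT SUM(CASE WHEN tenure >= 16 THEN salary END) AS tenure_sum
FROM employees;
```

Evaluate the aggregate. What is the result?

emp_id=200: ✗
emp_id=201: ✗
emp_id=202: ✗
emp_id=203: ✓ → 50742
emp_id=204: ✗
emp_id=205: ✗
emp_id=206: ✓ → 88173
emp_id=207: ✗
emp_id=208: ✓ → 126150
emp_id=209: ✗
emp_id=210: ✓ → 88249
emp_id=211: ✗
emp_id=212: ✗
emp_id=213: ✗
tenure_sum = 50742 + 88173 + 126150 + 88249 = 353314

353314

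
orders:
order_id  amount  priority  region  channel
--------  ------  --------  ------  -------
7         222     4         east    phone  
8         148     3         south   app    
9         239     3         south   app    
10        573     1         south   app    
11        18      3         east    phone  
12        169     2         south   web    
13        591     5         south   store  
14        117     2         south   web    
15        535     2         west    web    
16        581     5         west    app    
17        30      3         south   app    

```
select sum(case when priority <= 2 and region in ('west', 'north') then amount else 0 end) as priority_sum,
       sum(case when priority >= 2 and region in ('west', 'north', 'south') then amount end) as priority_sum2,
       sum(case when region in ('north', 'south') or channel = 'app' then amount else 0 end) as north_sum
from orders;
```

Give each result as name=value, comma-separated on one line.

priority_sum=535, priority_sum2=2410, north_sum=2448

[priority_sum: priority <= 2 and region in ('west', 'north')]
order_id=7: ✗
order_id=8: ✗
order_id=9: ✗
order_id=10: ✗
order_id=11: ✗
order_id=12: ✗
order_id=13: ✗
order_id=14: ✗
order_id=15: ✓ → 535
order_id=16: ✗
order_id=17: ✗
priority_sum = 535
—
[priority_sum2: priority >= 2 and region in ('west', 'north', 'south')]
order_id=7: ✗
order_id=8: ✓ → 148
order_id=9: ✓ → 239
order_id=10: ✗
order_id=11: ✗
order_id=12: ✓ → 169
order_id=13: ✓ → 591
order_id=14: ✓ → 117
order_id=15: ✓ → 535
order_id=16: ✓ → 581
order_id=17: ✓ → 30
priority_sum2 = 148 + 239 + 169 + 591 + 117 + 535 + 581 + 30 = 2410
—
[north_sum: region in ('north', 'south') or channel = 'app']
order_id=7: ✗
order_id=8: ✓ → 148
order_id=9: ✓ → 239
order_id=10: ✓ → 573
order_id=11: ✗
order_id=12: ✓ → 169
order_id=13: ✓ → 591
order_id=14: ✓ → 117
order_id=15: ✗
order_id=16: ✓ → 581
order_id=17: ✓ → 30
north_sum = 148 + 239 + 573 + 169 + 591 + 117 + 581 + 30 = 2448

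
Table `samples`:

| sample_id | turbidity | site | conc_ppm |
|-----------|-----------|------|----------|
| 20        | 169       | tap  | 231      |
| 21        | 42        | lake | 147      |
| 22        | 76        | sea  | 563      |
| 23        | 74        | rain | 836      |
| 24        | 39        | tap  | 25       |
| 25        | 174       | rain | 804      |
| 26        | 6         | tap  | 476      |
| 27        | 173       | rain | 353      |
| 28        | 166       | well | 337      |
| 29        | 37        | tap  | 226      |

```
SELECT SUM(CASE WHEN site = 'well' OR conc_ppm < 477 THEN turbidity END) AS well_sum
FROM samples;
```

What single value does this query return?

632

sample_id=20: ✓ → 169
sample_id=21: ✓ → 42
sample_id=22: ✗
sample_id=23: ✗
sample_id=24: ✓ → 39
sample_id=25: ✗
sample_id=26: ✓ → 6
sample_id=27: ✓ → 173
sample_id=28: ✓ → 166
sample_id=29: ✓ → 37
well_sum = 169 + 42 + 39 + 6 + 173 + 166 + 37 = 632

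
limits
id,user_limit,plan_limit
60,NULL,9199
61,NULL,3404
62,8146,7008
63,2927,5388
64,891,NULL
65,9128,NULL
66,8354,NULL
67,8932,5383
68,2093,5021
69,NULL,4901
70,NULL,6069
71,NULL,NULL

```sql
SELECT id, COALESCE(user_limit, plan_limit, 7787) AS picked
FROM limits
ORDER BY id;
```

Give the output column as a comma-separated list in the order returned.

9199, 3404, 8146, 2927, 891, 9128, 8354, 8932, 2093, 4901, 6069, 7787

id=60: user_limit=NULL, plan_limit=9199 → 9199
id=61: user_limit=NULL, plan_limit=3404 → 3404
id=62: user_limit=8146 → 8146
id=63: user_limit=2927 → 2927
id=64: user_limit=891 → 891
id=65: user_limit=9128 → 9128
id=66: user_limit=8354 → 8354
id=67: user_limit=8932 → 8932
id=68: user_limit=2093 → 2093
id=69: user_limit=NULL, plan_limit=4901 → 4901
id=70: user_limit=NULL, plan_limit=6069 → 6069
id=71: user_limit=NULL, plan_limit=NULL, → literal 7787 → 7787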